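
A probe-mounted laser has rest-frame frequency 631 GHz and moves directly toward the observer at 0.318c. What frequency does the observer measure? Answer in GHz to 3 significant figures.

Relativistic Doppler: f_obs = f_src √((1+β)/(1−β))
= 631 × √(1.3180/0.68200) = 631 × 1.3902 = 877 GHz

f_obs ≈ 877 GHz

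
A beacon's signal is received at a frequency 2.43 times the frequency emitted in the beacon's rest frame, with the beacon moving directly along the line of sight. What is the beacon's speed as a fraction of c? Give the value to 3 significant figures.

β ≈ 0.710

f_obs/f_src = √((1+β)/(1−β)) = 2.43  ⇒  (1+β)/(1−β) = 5.9049
β = |1 − D²|/(1 + D²) = |1 − 5.9049|/(1 + 5.9049) = 0.710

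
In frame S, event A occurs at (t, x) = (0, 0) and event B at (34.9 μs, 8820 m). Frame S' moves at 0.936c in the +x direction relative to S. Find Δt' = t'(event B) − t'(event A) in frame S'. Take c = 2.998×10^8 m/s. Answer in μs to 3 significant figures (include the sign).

γ = 1/√(1 − 0.936²) = 2.8409
Δt' = γ(Δt − vΔx/c²) = 2.8409 × (34.9 μs − 0.936×8820 m / (2.998×10^8 m/s))
= 2.8409 × (7.3632 μs) = 20.9 μs

Δt' ≈ 20.9 μs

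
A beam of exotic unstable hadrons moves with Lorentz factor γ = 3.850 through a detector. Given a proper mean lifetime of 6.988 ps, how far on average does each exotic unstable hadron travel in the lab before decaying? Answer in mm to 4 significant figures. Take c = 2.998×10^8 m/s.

β = √(1 − 1/γ²) = √(1 − 1/3.850²) = 0.965679
Dilated lifetime: Δt = γτ₀ = 3.850 × 6.988 ps = 26.9038 ps
d = vΔt = 0.965679c × 26.9038 ps = 2.89510×10^8 m/s × 2.69038×10^-11 s = 7.789 mm

d ≈ 7.789 mm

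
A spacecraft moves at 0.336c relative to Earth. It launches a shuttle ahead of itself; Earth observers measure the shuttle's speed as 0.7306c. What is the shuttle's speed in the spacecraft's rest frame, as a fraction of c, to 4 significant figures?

u' ≈ 0.5230c

Inverse velocity addition: u' = (u − v)/(1 − uv/c²)
= (0.7306 − 0.336)/(1 − 0.7306×0.336) = 0.3946/0.754518 = 0.5230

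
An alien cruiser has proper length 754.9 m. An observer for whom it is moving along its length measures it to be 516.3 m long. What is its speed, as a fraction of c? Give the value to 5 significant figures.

β ≈ 0.72955

γ = L₀/L = 754.9/516.3 = 1.462134
β = √(1 − 1/γ²) = 0.72955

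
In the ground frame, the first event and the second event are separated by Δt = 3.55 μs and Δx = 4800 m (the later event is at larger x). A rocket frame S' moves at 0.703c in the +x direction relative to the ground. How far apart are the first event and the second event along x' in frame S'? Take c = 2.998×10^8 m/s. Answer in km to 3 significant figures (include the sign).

γ = 1/√(1 − 0.703²) = 1.4061
Δx' = γ(Δx − vΔt) = 1.4061 × (4800 m − 0.703×(2.998×10^8 m/s)×3.55×10^-6 s)
= 1.4061 × (4051.8 m) = 5.70 km

Δx' ≈ 5.70 km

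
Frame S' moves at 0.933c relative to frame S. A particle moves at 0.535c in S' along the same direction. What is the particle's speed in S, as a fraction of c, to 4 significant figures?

Relativistic velocity addition: u = (u' + v)/(1 + u'v/c²)
= (0.535 + 0.933)/(1 + 0.535×0.933) = 1.468/1.49916 = 0.9792

u ≈ 0.9792c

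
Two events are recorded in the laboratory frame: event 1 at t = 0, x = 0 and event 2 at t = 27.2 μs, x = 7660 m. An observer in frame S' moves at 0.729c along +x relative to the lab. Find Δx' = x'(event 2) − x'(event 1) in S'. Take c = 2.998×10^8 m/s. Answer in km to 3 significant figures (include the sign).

Δx' ≈ 2.51 km

γ = 1/√(1 − 0.729²) = 1.4609
Δx' = γ(Δx − vΔt) = 1.4609 × (7660 m − 0.729×(2.998×10^8 m/s)×27.2×10^-6 s)
= 1.4609 × (1715.3 m) = 2.51 km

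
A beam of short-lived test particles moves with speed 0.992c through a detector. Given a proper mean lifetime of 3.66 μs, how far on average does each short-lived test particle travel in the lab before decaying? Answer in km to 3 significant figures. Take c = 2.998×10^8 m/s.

d ≈ 8.62 km

γ = 1/√(1 − 0.992²) = 7.9216
Dilated lifetime: Δt = γτ₀ = 7.9216 × 3.66 μs = 28.993 μs
d = vΔt = 0.992c × 28.993 μs = 2.9740×10^8 m/s × 2.8993×10^-5 s = 8.62 km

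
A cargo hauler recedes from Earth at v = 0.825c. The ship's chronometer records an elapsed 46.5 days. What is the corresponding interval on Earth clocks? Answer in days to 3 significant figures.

γ = 1/√(1 − 0.825²) = 1.7695
Time dilation: Δt = γτ₀ = 1.7695 × 46.5 days = 82.3 days

Δt ≈ 82.3 days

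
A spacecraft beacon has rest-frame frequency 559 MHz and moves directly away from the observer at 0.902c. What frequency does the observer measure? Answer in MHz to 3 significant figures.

Relativistic Doppler: f_obs = f_src √((1−β)/(1+β))
= 559 × √(0.098000/1.9020) = 559 × 0.22699 = 127 MHz

f_obs ≈ 127 MHz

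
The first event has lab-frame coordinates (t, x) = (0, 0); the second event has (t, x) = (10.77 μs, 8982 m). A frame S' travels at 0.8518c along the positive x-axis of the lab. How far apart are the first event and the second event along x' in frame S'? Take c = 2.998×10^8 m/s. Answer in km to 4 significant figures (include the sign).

Δx' ≈ 11.90 km

γ = 1/√(1 − 0.8518²) = 1.90888
Δx' = γ(Δx − vΔt) = 1.90888 × (8982 m − 0.8518×(2.998×10^8 m/s)×10.77×10^-6 s)
= 1.90888 × (6231.67 m) = 11.90 km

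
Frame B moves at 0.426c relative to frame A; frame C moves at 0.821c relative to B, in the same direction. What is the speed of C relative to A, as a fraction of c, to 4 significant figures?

u ≈ 0.9239c

Compose boost 2: (0.821 + 0.426)/(1 + 0.821×0.426) = 1.247/1.34975 = 0.9239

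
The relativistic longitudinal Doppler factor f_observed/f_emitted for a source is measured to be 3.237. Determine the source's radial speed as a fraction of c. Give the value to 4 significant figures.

f_obs/f_src = √((1+β)/(1−β)) = 3.237  ⇒  (1+β)/(1−β) = 10.4782
β = |1 − D²|/(1 + D²) = |1 − 10.4782|/(1 + 10.4782) = 0.8258

β ≈ 0.8258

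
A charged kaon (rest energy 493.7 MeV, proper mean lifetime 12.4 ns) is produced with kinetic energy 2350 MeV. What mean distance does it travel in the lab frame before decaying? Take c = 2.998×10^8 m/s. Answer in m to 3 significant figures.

γ = 1 + K/(m₀c²) = 1 + 2350/493.7 = 5.7600
β = √(1 − 1/γ²) = 0.98481
Dilated lifetime: γτ₀ = 5.7600 × 12.4 ns = 71.424 ns
d = βc·γτ₀ = 0.98481 × (2.998×10^8 m/s) × 7.1424×10^-8 s = 21.1 m

d ≈ 21.1 m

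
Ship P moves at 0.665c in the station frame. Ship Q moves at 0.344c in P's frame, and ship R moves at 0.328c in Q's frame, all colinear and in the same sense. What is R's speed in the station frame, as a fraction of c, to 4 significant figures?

u ≈ 0.9053c

Compose boost 2: (0.344 + 0.665)/(1 + 0.344×0.665) = 1.009/1.22876 = 0.821153
Compose boost 3: (0.328 + 0.821153)/(1 + 0.328×0.821153) = 1.14915/1.26934 = 0.9053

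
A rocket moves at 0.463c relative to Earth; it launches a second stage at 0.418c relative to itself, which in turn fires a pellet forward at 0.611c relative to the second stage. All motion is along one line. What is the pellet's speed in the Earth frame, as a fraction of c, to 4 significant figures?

Compose boost 2: (0.418 + 0.463)/(1 + 0.418×0.463) = 0.8810/1.19353 = 0.738144
Compose boost 3: (0.611 + 0.738144)/(1 + 0.611×0.738144) = 1.34914/1.45101 = 0.9298

u ≈ 0.9298c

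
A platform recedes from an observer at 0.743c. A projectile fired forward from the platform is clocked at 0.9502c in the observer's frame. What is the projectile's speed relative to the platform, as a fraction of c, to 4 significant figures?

Inverse velocity addition: u' = (u − v)/(1 − uv/c²)
= (0.9502 − 0.743)/(1 − 0.9502×0.743) = 0.2072/0.294001 = 0.7048

u' ≈ 0.7048c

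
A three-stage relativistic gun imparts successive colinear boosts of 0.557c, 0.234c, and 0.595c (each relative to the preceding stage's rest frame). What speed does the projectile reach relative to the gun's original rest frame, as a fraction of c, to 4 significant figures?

u ≈ 0.9142c

Compose boost 2: (0.234 + 0.557)/(1 + 0.234×0.557) = 0.7910/1.13034 = 0.699791
Compose boost 3: (0.595 + 0.699791)/(1 + 0.595×0.699791) = 1.29479/1.41638 = 0.9142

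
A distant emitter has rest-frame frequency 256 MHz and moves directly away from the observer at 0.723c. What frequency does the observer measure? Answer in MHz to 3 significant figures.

Relativistic Doppler: f_obs = f_src √((1−β)/(1+β))
= 256 × √(0.27700/1.7230) = 256 × 0.40096 = 103 MHz

f_obs ≈ 103 MHz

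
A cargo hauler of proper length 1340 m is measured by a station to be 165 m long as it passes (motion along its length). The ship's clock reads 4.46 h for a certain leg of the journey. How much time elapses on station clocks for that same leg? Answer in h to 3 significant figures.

Length contraction ⇒ γ = L₀/L = 1340/165 = 8.1212
Time dilation: Δt = γτ₀ = 8.1212 × 4.46 h = 36.2 h

Δt ≈ 36.2 h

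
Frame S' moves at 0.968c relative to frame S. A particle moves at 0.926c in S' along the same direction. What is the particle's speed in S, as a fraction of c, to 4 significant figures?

Relativistic velocity addition: u = (u' + v)/(1 + u'v/c²)
= (0.926 + 0.968)/(1 + 0.926×0.968) = 1.894/1.89637 = 0.9988

u ≈ 0.9988c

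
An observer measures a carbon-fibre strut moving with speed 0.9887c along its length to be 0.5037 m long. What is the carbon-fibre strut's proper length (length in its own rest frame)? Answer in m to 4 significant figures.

γ = 1/√(1 − 0.9887²) = 6.67077
L₀ = γL = 6.67077 × 0.5037 = 3.360 m

L₀ ≈ 3.360 m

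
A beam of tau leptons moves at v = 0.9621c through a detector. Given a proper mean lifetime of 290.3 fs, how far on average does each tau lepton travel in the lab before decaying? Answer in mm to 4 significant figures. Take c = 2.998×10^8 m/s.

γ = 1/√(1 − 0.9621²) = 3.66708
Dilated lifetime: Δt = γτ₀ = 3.66708 × 290.3 fs = 1064.55 fs
d = vΔt = 0.9621c × 1064.55 fs = 2.88438×10^8 m/s × 1.06455×10^-12 s = 0.3071 mm

d ≈ 0.3071 mm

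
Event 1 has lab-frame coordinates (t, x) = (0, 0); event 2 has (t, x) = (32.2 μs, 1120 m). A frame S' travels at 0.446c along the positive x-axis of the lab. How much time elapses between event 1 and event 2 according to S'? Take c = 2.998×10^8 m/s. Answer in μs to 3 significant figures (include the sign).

Δt' ≈ 34.1 μs

γ = 1/√(1 − 0.446²) = 1.1173
Δt' = γ(Δt − vΔx/c²) = 1.1173 × (32.2 μs − 0.446×1120 m / (2.998×10^8 m/s))
= 1.1173 × (30.534 μs) = 34.1 μs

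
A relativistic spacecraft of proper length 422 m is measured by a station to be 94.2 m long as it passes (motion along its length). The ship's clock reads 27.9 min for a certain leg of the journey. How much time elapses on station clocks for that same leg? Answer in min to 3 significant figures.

Length contraction ⇒ γ = L₀/L = 422/94.2 = 4.4798
Time dilation: Δt = γτ₀ = 4.4798 × 27.9 min = 125 min

Δt ≈ 125 min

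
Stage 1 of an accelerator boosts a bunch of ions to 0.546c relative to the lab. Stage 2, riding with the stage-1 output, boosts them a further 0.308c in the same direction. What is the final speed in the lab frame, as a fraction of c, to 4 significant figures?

u ≈ 0.7311c

Compose boost 2: (0.308 + 0.546)/(1 + 0.308×0.546) = 0.8540/1.16817 = 0.7311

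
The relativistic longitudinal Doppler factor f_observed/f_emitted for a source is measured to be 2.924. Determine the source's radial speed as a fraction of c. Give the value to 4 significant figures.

β ≈ 0.7906

f_obs/f_src = √((1+β)/(1−β)) = 2.924  ⇒  (1+β)/(1−β) = 8.54978
β = |1 − D²|/(1 + D²) = |1 − 8.54978|/(1 + 8.54978) = 0.7906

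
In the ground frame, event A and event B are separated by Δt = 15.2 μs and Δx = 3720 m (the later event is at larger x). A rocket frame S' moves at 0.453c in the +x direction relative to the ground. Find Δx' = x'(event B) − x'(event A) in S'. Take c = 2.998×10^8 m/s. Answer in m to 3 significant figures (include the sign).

Δx' ≈ 1860 m

γ = 1/√(1 − 0.453²) = 1.1217
Δx' = γ(Δx − vΔt) = 1.1217 × (3720 m − 0.453×(2.998×10^8 m/s)×15.2×10^-6 s)
= 1.1217 × (1655.7 m) = 1860 m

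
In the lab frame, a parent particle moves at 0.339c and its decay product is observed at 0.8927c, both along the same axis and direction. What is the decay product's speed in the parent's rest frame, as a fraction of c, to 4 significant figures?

Inverse velocity addition: u' = (u − v)/(1 − uv/c²)
= (0.8927 − 0.339)/(1 − 0.8927×0.339) = 0.5537/0.697375 = 0.7940

u' ≈ 0.7940c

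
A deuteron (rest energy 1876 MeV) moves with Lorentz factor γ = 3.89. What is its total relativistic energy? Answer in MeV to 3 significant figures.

E ≈ 7300 MeV

γ = 3.89 (given)
E = γm₀c² = 3.89 × 1876 MeV = 7300 MeV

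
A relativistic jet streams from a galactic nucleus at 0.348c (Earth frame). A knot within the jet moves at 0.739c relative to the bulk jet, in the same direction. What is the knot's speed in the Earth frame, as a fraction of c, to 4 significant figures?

Relativistic velocity addition: u = (u' + v)/(1 + u'v/c²)
= (0.739 + 0.348)/(1 + 0.739×0.348) = 1.087/1.25717 = 0.8646

u ≈ 0.8646c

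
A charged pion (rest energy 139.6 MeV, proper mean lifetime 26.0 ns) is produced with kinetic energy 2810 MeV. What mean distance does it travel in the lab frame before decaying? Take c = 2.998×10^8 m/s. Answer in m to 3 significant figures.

d ≈ 165 m

γ = 1 + K/(m₀c²) = 1 + 2810/139.6 = 21.129
β = √(1 − 1/γ²) = 0.99888
Dilated lifetime: γτ₀ = 21.129 × 26.0 ns = 549.35 ns
d = βc·γτ₀ = 0.99888 × (2.998×10^8 m/s) × 5.4935×10^-7 s = 165 m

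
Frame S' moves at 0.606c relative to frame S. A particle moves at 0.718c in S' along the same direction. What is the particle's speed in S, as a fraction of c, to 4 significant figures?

Relativistic velocity addition: u = (u' + v)/(1 + u'v/c²)
= (0.718 + 0.606)/(1 + 0.718×0.606) = 1.324/1.43511 = 0.9226

u ≈ 0.9226c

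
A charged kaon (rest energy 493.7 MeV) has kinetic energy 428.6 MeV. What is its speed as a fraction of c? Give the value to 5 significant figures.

γ = 1 + K/(m₀c²) = 1 + 428.6/493.7 = 1.868139
β = √(1 − 1/γ²) = 0.84467

β ≈ 0.84467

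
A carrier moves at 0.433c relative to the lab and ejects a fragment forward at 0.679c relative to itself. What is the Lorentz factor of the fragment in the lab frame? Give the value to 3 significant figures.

u_lab = (0.679 + 0.433)/(1 + 0.679×0.433) = 1.112/1.29401 = 0.859346
γ = 1/√(1 − 0.859346²) = 1.96

γ ≈ 1.96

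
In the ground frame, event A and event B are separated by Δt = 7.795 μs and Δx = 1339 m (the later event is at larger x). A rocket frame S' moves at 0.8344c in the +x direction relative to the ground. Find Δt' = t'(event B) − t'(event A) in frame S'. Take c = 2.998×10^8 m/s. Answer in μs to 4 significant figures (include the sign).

Δt' ≈ 7.381 μs

γ = 1/√(1 − 0.8344²) = 1.81436
Δt' = γ(Δt − vΔx/c²) = 1.81436 × (7.795 μs − 0.8344×1339 m / (2.998×10^8 m/s))
= 1.81436 × (4.06831 μs) = 7.381 μs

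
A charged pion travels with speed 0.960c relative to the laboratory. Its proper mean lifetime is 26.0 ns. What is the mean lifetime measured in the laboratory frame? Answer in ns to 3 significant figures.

Δt ≈ 92.9 ns

γ = 1/√(1 − 0.960²) = 3.5714
Time dilation: Δt = γτ₀ = 3.5714 × 26.0 ns = 92.9 ns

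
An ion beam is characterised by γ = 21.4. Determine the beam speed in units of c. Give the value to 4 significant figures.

β = √(1 − 1/γ²) = √(1 − 1/21.4²) = √(0.997816) = 0.9989

β ≈ 0.9989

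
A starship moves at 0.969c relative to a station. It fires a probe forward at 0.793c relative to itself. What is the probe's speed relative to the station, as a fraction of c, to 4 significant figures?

u ≈ 0.9964c

Relativistic velocity addition: u = (u' + v)/(1 + u'v/c²)
= (0.793 + 0.969)/(1 + 0.793×0.969) = 1.762/1.76842 = 0.9964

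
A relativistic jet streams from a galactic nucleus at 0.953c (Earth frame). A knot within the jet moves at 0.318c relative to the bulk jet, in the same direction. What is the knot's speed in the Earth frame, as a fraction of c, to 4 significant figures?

u ≈ 0.9754c

Relativistic velocity addition: u = (u' + v)/(1 + u'v/c²)
= (0.318 + 0.953)/(1 + 0.318×0.953) = 1.271/1.30305 = 0.9754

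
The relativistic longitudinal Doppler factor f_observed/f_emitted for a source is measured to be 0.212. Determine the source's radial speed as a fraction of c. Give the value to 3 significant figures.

β ≈ 0.914

f_obs/f_src = √((1−β)/(1+β)) = 0.212  ⇒  (1−β)/(1+β) = 0.044944
β = |1 − D²|/(1 + D²) = |1 − 0.044944|/(1 + 0.044944) = 0.914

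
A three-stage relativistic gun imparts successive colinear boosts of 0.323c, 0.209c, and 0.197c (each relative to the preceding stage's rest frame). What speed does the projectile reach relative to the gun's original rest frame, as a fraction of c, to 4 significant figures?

Compose boost 2: (0.209 + 0.323)/(1 + 0.209×0.323) = 0.5320/1.06751 = 0.498357
Compose boost 3: (0.197 + 0.498357)/(1 + 0.197×0.498357) = 0.695357/1.09818 = 0.6332

u ≈ 0.6332c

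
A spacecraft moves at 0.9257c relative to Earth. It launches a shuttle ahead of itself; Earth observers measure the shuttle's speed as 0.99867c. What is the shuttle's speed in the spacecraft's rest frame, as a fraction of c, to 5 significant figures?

u' ≈ 0.96609c

Inverse velocity addition: u' = (u − v)/(1 − uv/c²)
= (0.99867 − 0.9257)/(1 − 0.99867×0.9257) = 0.072970/0.07553118 = 0.96609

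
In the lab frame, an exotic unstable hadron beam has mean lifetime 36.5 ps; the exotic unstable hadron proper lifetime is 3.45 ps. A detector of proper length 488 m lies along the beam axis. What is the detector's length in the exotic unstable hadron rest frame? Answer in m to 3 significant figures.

Time dilation ⇒ γ = Δt/τ₀ = 36.5/3.45 = 10.580
Length contraction: L = L₀/γ = 488/10.580 = 46.1 m

L ≈ 46.1 m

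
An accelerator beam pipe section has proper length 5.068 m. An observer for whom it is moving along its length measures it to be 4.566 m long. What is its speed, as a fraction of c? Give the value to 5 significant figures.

γ = L₀/L = 5.068/4.566 = 1.109943
β = √(1 − 1/γ²) = 0.43393

β ≈ 0.43393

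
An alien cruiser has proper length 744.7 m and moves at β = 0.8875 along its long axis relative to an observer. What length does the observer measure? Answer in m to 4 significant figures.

γ = 1/√(1 − 0.8875²) = 2.17010
Length contraction: L = L₀/γ = 744.7/2.17010 = 343.2 m

L ≈ 343.2 m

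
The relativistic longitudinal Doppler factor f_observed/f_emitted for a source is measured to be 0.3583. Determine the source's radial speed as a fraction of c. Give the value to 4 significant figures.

f_obs/f_src = √((1−β)/(1+β)) = 0.3583  ⇒  (1−β)/(1+β) = 0.128379
β = |1 − D²|/(1 + D²) = |1 − 0.128379|/(1 + 0.128379) = 0.7725

β ≈ 0.7725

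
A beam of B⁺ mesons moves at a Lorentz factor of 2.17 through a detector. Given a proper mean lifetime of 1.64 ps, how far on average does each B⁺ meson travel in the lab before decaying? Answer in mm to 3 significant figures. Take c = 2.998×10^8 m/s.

d ≈ 0.947 mm

β = √(1 − 1/γ²) = √(1 − 1/2.17²) = 0.88749
Dilated lifetime: Δt = γτ₀ = 2.17 × 1.64 ps = 3.5588 ps
d = vΔt = 0.88749c × 3.5588 ps = 2.6607×10^8 m/s × 3.5588×10^-12 s = 0.947 mm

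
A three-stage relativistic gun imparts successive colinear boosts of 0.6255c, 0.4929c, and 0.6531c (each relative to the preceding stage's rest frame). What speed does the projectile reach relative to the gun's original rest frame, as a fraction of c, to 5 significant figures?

u ≈ 0.96769c

Compose boost 2: (0.4929 + 0.6255)/(1 + 0.4929×0.6255) = 1.1184/1.308309 = 0.8548440
Compose boost 3: (0.6531 + 0.8548440)/(1 + 0.6531×0.8548440) = 1.507944/1.558299 = 0.96769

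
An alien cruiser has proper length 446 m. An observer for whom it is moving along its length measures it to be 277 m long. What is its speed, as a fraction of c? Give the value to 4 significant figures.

β ≈ 0.7838

γ = L₀/L = 446/277 = 1.61011
β = √(1 − 1/γ²) = 0.7838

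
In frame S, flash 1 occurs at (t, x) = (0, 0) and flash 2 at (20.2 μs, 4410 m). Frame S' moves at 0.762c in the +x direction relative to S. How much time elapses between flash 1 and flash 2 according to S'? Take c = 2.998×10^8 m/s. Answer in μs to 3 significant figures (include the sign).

γ = 1/√(1 − 0.762²) = 1.5442
Δt' = γ(Δt − vΔx/c²) = 1.5442 × (20.2 μs − 0.762×4410 m / (2.998×10^8 m/s))
= 1.5442 × (8.9911 μs) = 13.9 μs

Δt' ≈ 13.9 μs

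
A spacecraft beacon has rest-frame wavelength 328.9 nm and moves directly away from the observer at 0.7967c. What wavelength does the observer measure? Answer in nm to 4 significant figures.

Relativistic Doppler: λ_obs = λ_src √((1+β)/(1−β))
= 328.9 × √(1.79670/0.203300) = 328.9 × 2.97282 = 977.8 nm

λ_obs ≈ 977.8 nm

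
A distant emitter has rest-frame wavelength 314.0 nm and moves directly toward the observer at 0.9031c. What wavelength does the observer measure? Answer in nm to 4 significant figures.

Relativistic Doppler: λ_obs = λ_src √((1−β)/(1+β))
= 314.0 × √(0.0969000/1.90310) = 314.0 × 0.225648 = 70.85 nm

λ_obs ≈ 70.85 nm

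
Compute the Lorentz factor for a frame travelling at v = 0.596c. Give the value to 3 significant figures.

γ = 1/√(1 − β²) = 1/√(1 − 0.596²) = 1/√(0.64478) = 1.25

γ ≈ 1.25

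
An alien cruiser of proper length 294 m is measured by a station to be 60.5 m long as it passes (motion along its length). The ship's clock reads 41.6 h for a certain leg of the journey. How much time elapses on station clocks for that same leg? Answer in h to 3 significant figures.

Δt ≈ 202 h

Length contraction ⇒ γ = L₀/L = 294/60.5 = 4.8595
Time dilation: Δt = γτ₀ = 4.8595 × 41.6 h = 202 h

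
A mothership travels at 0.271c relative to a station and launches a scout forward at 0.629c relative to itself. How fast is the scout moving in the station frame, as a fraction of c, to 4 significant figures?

u ≈ 0.7689c

Compose boost 2: (0.629 + 0.271)/(1 + 0.629×0.271) = 0.9000/1.17046 = 0.7689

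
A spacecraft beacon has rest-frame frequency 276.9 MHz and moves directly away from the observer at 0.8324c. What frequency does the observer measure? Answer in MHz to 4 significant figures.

f_obs ≈ 83.74 MHz

Relativistic Doppler: f_obs = f_src √((1−β)/(1+β))
= 276.9 × √(0.167600/1.83240) = 276.9 × 0.302431 = 83.74 MHz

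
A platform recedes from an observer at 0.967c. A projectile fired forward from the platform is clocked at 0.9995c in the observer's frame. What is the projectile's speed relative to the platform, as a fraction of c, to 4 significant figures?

u' ≈ 0.9706c

Inverse velocity addition: u' = (u − v)/(1 − uv/c²)
= (0.9995 − 0.967)/(1 − 0.9995×0.967) = 0.03250/0.0334835 = 0.9706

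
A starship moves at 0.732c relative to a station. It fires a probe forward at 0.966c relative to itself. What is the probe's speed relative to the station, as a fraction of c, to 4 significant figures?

Relativistic velocity addition: u = (u' + v)/(1 + u'v/c²)
= (0.966 + 0.732)/(1 + 0.966×0.732) = 1.698/1.70711 = 0.9947

u ≈ 0.9947c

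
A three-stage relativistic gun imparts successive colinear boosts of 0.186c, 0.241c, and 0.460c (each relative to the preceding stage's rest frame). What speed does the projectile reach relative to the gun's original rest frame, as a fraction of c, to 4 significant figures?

Compose boost 2: (0.241 + 0.186)/(1 + 0.241×0.186) = 0.4270/1.04483 = 0.408680
Compose boost 3: (0.460 + 0.408680)/(1 + 0.460×0.408680) = 0.868680/1.18799 = 0.7312

u ≈ 0.7312c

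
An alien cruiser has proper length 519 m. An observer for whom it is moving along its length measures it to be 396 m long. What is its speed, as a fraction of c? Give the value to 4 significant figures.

β ≈ 0.6464

γ = L₀/L = 519/396 = 1.31061
β = √(1 − 1/γ²) = 0.6464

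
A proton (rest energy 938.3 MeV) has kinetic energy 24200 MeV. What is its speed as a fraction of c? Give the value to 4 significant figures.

γ = 1 + K/(m₀c²) = 1 + 24200/938.3 = 26.7913
β = √(1 − 1/γ²) = 0.9993

β ≈ 0.9993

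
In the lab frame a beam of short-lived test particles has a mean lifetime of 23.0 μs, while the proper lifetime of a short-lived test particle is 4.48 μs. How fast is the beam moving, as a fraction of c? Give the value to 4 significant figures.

β ≈ 0.9808

γ = Δt/τ₀ = 23.0/4.48 = 5.13393
β = √(1 − 1/γ²) = √(1 − 1/5.13393²) = 0.9808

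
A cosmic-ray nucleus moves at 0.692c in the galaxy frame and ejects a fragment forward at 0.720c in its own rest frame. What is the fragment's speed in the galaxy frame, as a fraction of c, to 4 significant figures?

Compose boost 2: (0.720 + 0.692)/(1 + 0.720×0.692) = 1.412/1.49824 = 0.9424

u ≈ 0.9424c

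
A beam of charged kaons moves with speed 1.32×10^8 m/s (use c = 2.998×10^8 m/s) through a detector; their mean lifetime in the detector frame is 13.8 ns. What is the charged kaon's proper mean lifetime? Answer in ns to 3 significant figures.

β = v/c = 1.32×10^8 / 2.998×10^8 = 0.44029
γ = 1/√(1 − 0.44029²) = 1.1138
Proper time: τ₀ = Δt/γ = 13.8/1.1138 = 12.4 ns

τ₀ ≈ 12.4 ns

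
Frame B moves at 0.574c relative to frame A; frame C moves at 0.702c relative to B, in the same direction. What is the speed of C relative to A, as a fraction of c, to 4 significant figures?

u ≈ 0.9095c

Compose boost 2: (0.702 + 0.574)/(1 + 0.702×0.574) = 1.276/1.40295 = 0.9095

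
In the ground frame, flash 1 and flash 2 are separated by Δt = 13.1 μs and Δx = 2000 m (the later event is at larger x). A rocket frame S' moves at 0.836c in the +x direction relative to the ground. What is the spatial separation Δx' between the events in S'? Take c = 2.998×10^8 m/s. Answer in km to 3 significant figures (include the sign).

γ = 1/√(1 − 0.836²) = 1.8224
Δx' = γ(Δx − vΔt) = 1.8224 × (2000 m − 0.836×(2.998×10^8 m/s)×13.1×10^-6 s)
= 1.8224 × (-1283.3 m) = -2.34 km

Δx' ≈ -2.34 km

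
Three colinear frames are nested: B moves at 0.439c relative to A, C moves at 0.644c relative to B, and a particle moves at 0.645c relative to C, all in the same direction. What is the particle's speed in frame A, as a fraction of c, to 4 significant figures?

u ≈ 0.9642c

Compose boost 2: (0.644 + 0.439)/(1 + 0.644×0.439) = 1.083/1.28272 = 0.844302
Compose boost 3: (0.645 + 0.844302)/(1 + 0.645×0.844302) = 1.48930/1.54457 = 0.9642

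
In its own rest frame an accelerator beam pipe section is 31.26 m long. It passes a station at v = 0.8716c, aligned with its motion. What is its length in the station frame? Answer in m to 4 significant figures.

L ≈ 15.32 m

γ = 1/√(1 − 0.8716²) = 2.03991
Length contraction: L = L₀/γ = 31.26/2.03991 = 15.32 m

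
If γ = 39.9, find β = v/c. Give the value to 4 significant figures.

β ≈ 0.9997

β = √(1 − 1/γ²) = √(1 − 1/39.9²) = √(0.999372) = 0.9997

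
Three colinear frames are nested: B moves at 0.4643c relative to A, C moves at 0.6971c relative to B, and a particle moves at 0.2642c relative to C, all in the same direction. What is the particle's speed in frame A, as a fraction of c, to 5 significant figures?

Compose boost 2: (0.6971 + 0.4643)/(1 + 0.6971×0.4643) = 1.1614/1.323664 = 0.8774133
Compose boost 3: (0.2642 + 0.8774133)/(1 + 0.2642×0.8774133) = 1.141613/1.231813 = 0.92678

u ≈ 0.92678c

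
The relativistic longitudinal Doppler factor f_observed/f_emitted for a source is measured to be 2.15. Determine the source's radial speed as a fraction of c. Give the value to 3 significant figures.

f_obs/f_src = √((1+β)/(1−β)) = 2.15  ⇒  (1+β)/(1−β) = 4.6225
β = |1 − D²|/(1 + D²) = |1 − 4.6225|/(1 + 4.6225) = 0.644

β ≈ 0.644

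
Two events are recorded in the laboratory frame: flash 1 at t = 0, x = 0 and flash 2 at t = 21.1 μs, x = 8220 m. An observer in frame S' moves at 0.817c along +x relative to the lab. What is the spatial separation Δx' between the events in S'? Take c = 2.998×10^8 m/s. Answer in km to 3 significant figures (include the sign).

Δx' ≈ 5.29 km

γ = 1/√(1 − 0.817²) = 1.7342
Δx' = γ(Δx − vΔt) = 1.7342 × (8220 m − 0.817×(2.998×10^8 m/s)×21.1×10^-6 s)
= 1.7342 × (3051.8 m) = 5.29 km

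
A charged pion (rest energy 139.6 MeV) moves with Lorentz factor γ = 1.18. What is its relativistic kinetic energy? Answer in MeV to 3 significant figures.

K ≈ 25.1 MeV

γ = 1.18 (given)
K = (γ − 1)m₀c² = (1.18 − 1) × 139.6 MeV = 0.18000 × 139.6 MeV = 25.1 MeV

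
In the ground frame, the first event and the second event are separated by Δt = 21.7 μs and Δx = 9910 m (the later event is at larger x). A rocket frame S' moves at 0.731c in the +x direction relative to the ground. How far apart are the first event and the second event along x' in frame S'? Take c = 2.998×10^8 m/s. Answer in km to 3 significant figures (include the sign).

Δx' ≈ 7.55 km

γ = 1/√(1 − 0.731²) = 1.4655
Δx' = γ(Δx − vΔt) = 1.4655 × (9910 m − 0.731×(2.998×10^8 m/s)×21.7×10^-6 s)
= 1.4655 × (5154.4 m) = 7.55 km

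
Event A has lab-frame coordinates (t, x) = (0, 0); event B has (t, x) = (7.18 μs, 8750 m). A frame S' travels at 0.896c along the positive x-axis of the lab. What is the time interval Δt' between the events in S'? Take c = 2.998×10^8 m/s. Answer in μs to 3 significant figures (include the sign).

Δt' ≈ -42.7 μs

γ = 1/√(1 − 0.896²) = 2.2520
Δt' = γ(Δt − vΔx/c²) = 2.2520 × (7.18 μs − 0.896×8750 m / (2.998×10^8 m/s))
= 2.2520 × (-18.971 μs) = -42.7 μs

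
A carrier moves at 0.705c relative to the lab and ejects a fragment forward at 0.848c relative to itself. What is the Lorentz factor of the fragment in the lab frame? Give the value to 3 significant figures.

γ ≈ 4.25

u_lab = (0.848 + 0.705)/(1 + 0.848×0.705) = 1.553/1.59784 = 0.971937
γ = 1/√(1 − 0.971937²) = 4.25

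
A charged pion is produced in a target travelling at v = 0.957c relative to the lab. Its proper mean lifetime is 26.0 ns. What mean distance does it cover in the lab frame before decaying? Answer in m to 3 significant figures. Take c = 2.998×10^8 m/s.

d ≈ 25.7 m

γ = 1/√(1 − 0.957²) = 3.4472
Dilated lifetime: Δt = γτ₀ = 3.4472 × 26.0 ns = 89.628 ns
d = vΔt = 0.957c × 89.628 ns = 2.8691×10^8 m/s × 8.9628×10^-8 s = 25.7 m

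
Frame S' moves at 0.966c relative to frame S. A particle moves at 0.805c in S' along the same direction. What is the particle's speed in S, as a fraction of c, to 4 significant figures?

Relativistic velocity addition: u = (u' + v)/(1 + u'v/c²)
= (0.805 + 0.966)/(1 + 0.805×0.966) = 1.771/1.77763 = 0.9963

u ≈ 0.9963c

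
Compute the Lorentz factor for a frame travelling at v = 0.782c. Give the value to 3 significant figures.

γ ≈ 1.60

γ = 1/√(1 − β²) = 1/√(1 − 0.782²) = 1/√(0.38848) = 1.60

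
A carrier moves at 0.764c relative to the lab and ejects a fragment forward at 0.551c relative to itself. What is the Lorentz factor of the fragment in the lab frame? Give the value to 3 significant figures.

u_lab = (0.551 + 0.764)/(1 + 0.551×0.764) = 1.315/1.42096 = 0.925428
γ = 1/√(1 − 0.925428²) = 2.64

γ ≈ 2.64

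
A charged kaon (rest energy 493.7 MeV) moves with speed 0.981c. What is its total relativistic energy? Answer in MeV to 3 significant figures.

γ = 1/√(1 − 0.981²) = 5.1544
E = γm₀c² = 5.1544 × 493.7 MeV = 2540 MeV

E ≈ 2540 MeV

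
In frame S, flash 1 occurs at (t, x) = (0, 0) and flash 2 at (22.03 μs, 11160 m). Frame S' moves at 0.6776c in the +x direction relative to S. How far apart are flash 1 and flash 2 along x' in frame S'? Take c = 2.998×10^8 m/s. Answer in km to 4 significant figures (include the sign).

Δx' ≈ 9.090 km

γ = 1/√(1 − 0.6776²) = 1.35975
Δx' = γ(Δx − vΔt) = 1.35975 × (11160 m − 0.6776×(2.998×10^8 m/s)×22.03×10^-6 s)
= 1.35975 × (6684.73 m) = 9.090 km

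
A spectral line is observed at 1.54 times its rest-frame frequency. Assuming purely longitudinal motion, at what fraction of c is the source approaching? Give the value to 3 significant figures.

f_obs/f_src = √((1+β)/(1−β)) = 1.54  ⇒  (1+β)/(1−β) = 2.3716
β = |1 − D²|/(1 + D²) = |1 − 2.3716|/(1 + 2.3716) = 0.407

β ≈ 0.407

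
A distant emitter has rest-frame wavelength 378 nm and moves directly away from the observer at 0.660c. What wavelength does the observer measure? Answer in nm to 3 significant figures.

λ_obs ≈ 835 nm

Relativistic Doppler: λ_obs = λ_src √((1+β)/(1−β))
= 378 × √(1.6600/0.34000) = 378 × 2.2096 = 835 nm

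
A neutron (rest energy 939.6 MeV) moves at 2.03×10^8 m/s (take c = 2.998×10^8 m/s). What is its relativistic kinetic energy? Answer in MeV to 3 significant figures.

β = v/c = 2.03×10^8 / 2.998×10^8 = 0.67712
γ = 1/√(1 − 0.67712²) = 1.3589
K = (γ − 1)m₀c² = (1.3589 − 1) × 939.6 MeV = 0.35893 × 939.6 MeV = 337 MeV

K ≈ 337 MeV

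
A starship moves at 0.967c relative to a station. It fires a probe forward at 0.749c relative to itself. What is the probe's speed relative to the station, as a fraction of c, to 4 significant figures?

u ≈ 0.9952c

Relativistic velocity addition: u = (u' + v)/(1 + u'v/c²)
= (0.749 + 0.967)/(1 + 0.749×0.967) = 1.716/1.72428 = 0.9952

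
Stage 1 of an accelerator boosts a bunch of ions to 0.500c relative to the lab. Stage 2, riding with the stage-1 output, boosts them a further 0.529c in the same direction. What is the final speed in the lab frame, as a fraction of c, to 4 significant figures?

u ≈ 0.8138c

Compose boost 2: (0.529 + 0.500)/(1 + 0.529×0.500) = 1.029/1.26450 = 0.8138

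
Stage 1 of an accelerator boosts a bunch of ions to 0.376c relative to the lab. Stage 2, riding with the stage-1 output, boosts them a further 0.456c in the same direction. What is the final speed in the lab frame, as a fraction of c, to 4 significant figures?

Compose boost 2: (0.456 + 0.376)/(1 + 0.456×0.376) = 0.8320/1.17146 = 0.7102

u ≈ 0.7102c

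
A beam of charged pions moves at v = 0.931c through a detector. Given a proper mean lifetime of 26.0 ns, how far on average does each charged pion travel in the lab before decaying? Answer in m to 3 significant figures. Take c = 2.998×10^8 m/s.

γ = 1/√(1 − 0.931²) = 2.7396
Dilated lifetime: Δt = γτ₀ = 2.7396 × 26.0 ns = 71.229 ns
d = vΔt = 0.931c × 71.229 ns = 2.7911×10^8 m/s × 7.1229×10^-8 s = 19.9 m

d ≈ 19.9 m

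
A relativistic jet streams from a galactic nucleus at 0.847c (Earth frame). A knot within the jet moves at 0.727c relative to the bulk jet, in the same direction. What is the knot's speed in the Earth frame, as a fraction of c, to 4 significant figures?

u ≈ 0.9741c

Relativistic velocity addition: u = (u' + v)/(1 + u'v/c²)
= (0.727 + 0.847)/(1 + 0.727×0.847) = 1.574/1.61577 = 0.9741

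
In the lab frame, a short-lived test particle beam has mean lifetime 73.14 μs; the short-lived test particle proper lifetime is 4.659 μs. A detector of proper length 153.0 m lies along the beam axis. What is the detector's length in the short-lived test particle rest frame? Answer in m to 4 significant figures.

L ≈ 9.746 m

Time dilation ⇒ γ = Δt/τ₀ = 73.14/4.659 = 15.6986
Length contraction: L = L₀/γ = 153.0/15.6986 = 9.746 m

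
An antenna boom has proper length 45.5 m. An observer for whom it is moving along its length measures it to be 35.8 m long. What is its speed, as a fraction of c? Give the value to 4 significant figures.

γ = L₀/L = 45.5/35.8 = 1.27095
β = √(1 − 1/γ²) = 0.6172

β ≈ 0.6172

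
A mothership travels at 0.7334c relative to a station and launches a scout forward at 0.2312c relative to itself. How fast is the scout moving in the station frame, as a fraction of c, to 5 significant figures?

u ≈ 0.82475c

Compose boost 2: (0.2312 + 0.7334)/(1 + 0.2312×0.7334) = 0.96460/1.169562 = 0.82475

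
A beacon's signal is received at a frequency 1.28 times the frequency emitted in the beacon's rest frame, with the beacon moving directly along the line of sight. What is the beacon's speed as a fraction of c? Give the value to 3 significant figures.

β ≈ 0.242

f_obs/f_src = √((1+β)/(1−β)) = 1.28  ⇒  (1+β)/(1−β) = 1.6384
β = |1 − D²|/(1 + D²) = |1 − 1.6384|/(1 + 1.6384) = 0.242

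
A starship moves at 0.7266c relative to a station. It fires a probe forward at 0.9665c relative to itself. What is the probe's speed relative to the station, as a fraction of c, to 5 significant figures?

u ≈ 0.99462c

Relativistic velocity addition: u = (u' + v)/(1 + u'v/c²)
= (0.9665 + 0.7266)/(1 + 0.9665×0.7266) = 1.6931/1.702259 = 0.99462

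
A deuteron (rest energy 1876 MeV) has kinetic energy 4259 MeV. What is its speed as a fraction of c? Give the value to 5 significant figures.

γ = 1 + K/(m₀c²) = 1 + 4259/1876 = 3.270256
β = √(1 − 1/γ²) = 0.95210

β ≈ 0.95210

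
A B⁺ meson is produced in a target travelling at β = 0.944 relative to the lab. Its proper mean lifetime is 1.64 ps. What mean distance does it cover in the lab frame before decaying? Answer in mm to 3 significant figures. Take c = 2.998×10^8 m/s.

γ = 1/√(1 − 0.944²) = 3.0308
Dilated lifetime: Δt = γτ₀ = 3.0308 × 1.64 ps = 4.9705 ps
d = vΔt = 0.944c × 4.9705 ps = 2.8301×10^8 m/s × 4.9705×10^-12 s = 1.41 mm

d ≈ 1.41 mm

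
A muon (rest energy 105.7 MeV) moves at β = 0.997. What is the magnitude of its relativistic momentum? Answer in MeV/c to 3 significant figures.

γ = 1/√(1 − 0.997²) = 12.920
p = γβm₀c = 12.920 × 0.997 × 105.7 MeV/c = 1360 MeV/c

p ≈ 1360 MeV/c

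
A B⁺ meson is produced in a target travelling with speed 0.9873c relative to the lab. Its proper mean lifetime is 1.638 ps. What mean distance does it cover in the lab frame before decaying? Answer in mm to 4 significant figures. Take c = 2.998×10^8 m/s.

γ = 1/√(1 − 0.9873²) = 6.29458
Dilated lifetime: Δt = γτ₀ = 6.29458 × 1.638 ps = 10.3105 ps
d = vΔt = 0.9873c × 10.3105 ps = 2.95993×10^8 m/s × 1.03105×10^-11 s = 3.052 mm

d ≈ 3.052 mm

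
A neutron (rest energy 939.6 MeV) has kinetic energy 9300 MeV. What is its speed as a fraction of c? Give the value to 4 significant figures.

β ≈ 0.9958

γ = 1 + K/(m₀c²) = 1 + 9300/939.6 = 10.8978
β = √(1 − 1/γ²) = 0.9958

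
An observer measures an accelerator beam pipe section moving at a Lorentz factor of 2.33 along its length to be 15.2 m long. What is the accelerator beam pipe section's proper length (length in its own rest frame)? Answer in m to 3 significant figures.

γ = 2.33 (given)
L₀ = γL = 2.33 × 15.2 = 35.4 m

L₀ ≈ 35.4 m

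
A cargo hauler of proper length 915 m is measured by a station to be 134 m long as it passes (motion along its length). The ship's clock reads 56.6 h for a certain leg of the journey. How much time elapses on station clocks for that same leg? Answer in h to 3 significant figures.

Δt ≈ 386 h

Length contraction ⇒ γ = L₀/L = 915/134 = 6.8284
Time dilation: Δt = γτ₀ = 6.8284 × 56.6 h = 386 h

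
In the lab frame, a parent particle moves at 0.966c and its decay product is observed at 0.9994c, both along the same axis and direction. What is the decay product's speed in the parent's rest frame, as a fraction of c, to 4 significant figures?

Inverse velocity addition: u' = (u − v)/(1 − uv/c²)
= (0.9994 − 0.966)/(1 − 0.9994×0.966) = 0.03340/0.0345796 = 0.9659

u' ≈ 0.9659c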